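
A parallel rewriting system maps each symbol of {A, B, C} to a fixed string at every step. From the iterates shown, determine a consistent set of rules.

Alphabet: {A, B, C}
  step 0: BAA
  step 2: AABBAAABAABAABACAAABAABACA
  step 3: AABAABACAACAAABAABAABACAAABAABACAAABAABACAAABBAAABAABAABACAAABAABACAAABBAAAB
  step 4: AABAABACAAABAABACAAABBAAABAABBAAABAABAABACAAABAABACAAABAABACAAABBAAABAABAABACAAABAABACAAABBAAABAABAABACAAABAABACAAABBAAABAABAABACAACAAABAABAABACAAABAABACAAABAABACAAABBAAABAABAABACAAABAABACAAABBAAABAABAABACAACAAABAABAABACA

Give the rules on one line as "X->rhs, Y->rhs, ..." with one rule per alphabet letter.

  step 3 ⇒ step 4: AABAABACAACAAABAABAABACAAABAABACAAABAABACAAABBAAABAABAABACAAABAABACAAABBAAAB ⇒ AAB·AAB·ACA·AAB·AAB·ACA·AAB·BA·AAB·AAB·BA·AAB·AAB·AAB·ACA·AAB·AAB·ACA·AAB·AAB·ACA·AAB·BA·AAB·AAB·AAB·ACA·AAB·AAB·ACA·AAB·BA·AAB·AAB·AAB·ACA·AAB·AAB·ACA·AAB·BA·AAB·AAB·AAB·ACA·ACA·AAB·AAB·AAB·ACA·AAB·AAB·ACA·AAB·AAB·ACA·AAB·BA·AAB·AAB·AAB·ACA·AAB·AAB·ACA·AAB·BA·AAB·AAB·AAB·ACA·ACA·AAB·AAB·AAB·ACA
    A ↦ AAB
    B ↦ ACA
    C ↦ BA

A->AAB, B->ACA, C->BA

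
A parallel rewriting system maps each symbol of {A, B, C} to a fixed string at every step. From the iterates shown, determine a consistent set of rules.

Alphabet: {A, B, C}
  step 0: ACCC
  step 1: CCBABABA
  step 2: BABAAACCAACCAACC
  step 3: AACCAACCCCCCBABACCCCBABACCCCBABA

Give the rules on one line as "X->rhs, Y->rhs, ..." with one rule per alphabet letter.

A->CC, B->AA, C->BA

  step 2 ⇒ step 3: BABAAACCAACCAACC ⇒ AA·CC·AA·CC·CC·CC·BA·BA·CC·CC·BA·BA·CC·CC·BA·BA
    A ↦ CC
    B ↦ AA
    C ↦ BA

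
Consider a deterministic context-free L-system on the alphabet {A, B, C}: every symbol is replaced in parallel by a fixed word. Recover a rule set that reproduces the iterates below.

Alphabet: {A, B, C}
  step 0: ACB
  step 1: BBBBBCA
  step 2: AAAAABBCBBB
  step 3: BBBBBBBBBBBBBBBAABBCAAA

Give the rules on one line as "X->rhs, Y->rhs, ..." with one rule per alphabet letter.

  step 2 ⇒ step 3: AAAAABBCBBB ⇒ BBB·BBB·BBB·BBB·BBB·A·A·BBC·A·A·A
    A ↦ BBB
    B ↦ A
    C ↦ BBC

A->BBB, B->A, C->BBC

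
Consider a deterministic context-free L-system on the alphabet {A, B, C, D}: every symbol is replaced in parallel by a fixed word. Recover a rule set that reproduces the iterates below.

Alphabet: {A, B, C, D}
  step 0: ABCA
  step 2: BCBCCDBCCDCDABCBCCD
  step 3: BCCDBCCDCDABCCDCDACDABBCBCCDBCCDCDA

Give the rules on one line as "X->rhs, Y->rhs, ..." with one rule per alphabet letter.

A->BBC, B->BC, C->CD, D->A

  step 2 ⇒ step 3: BCBCCDBCCDCDABCBCCD ⇒ BC·CD·BC·CD·CD·A·BC·CD·CD·A·CD·A·BBC·BC·CD·BC·CD·CD·A
    A ↦ BBC
    B ↦ BC
    C ↦ CD
    D ↦ A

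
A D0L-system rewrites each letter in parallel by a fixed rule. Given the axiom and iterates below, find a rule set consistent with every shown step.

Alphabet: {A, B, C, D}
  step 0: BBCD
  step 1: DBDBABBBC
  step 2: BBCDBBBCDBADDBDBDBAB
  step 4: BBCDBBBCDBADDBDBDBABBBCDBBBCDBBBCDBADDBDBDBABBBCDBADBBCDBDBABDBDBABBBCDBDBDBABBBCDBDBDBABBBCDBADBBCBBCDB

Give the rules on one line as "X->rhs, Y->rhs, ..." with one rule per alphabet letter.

  step 1 ⇒ step 2: DBDBABBBC ⇒ BBC·DB·BBC·DB·AD·DB·DB·DB·AB
    A ↦ AD
    B ↦ DB
    C ↦ AB
    D ↦ BBC

A->AD, B->DB, C->AB, D->BBC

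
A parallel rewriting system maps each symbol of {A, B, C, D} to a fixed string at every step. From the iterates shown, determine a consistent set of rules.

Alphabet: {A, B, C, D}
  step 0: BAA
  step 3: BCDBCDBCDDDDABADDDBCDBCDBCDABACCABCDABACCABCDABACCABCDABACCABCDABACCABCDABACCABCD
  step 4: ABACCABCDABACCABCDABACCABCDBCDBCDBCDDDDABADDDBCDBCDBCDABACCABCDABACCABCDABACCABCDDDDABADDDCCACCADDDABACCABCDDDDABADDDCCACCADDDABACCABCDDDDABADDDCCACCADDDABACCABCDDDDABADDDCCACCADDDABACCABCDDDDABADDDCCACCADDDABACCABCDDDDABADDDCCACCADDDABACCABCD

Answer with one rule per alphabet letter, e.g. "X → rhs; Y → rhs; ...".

  step 3 ⇒ step 4: BCDBCDBCDDDDABADDDBCDBCDBCDABACCABCDABACCABCDABACCABCDABACCABCDABACCABCDABACCABCD ⇒ ABA·CCA·BCD·ABA·CCA·BCD·ABA·CCA·BCD·BCD·BCD·BCD·DDD·ABA·DDD·BCD·BCD·BCD·ABA·CCA·BCD·ABA·CCA·BCD·ABA·CCA·BCD·DDD·ABA·DDD·CCA·CCA·DDD·ABA·CCA·BCD·DDD·ABA·DDD·CCA·CCA·DDD·ABA·CCA·BCD·DDD·ABA·DDD·CCA·CCA·DDD·ABA·CCA·BCD·DDD·ABA·DDD·CCA·CCA·DDD·ABA·CCA·BCD·DDD·ABA·DDD·CCA·CCA·DDD·ABA·CCA·BCD·DDD·ABA·DDD·CCA·CCA·DDD·ABA·CCA·BCD
    A ↦ DDD
    B ↦ ABA
    C ↦ CCA
    D ↦ BCD

A->DDD, B->ABA, C->CCA, D->BCD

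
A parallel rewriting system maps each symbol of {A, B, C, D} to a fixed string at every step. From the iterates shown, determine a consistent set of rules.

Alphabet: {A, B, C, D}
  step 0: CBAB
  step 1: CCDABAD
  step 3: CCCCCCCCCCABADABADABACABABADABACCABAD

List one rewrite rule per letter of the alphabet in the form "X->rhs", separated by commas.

A->ABA, B->D, C->CC, D->CAB

  step 0 ⇒ step 1: CBAB ⇒ CC·D·ABA·D
    A ↦ ABA
    B ↦ D
    C ↦ CC
    D ↦ CAB  (constrained at step 1)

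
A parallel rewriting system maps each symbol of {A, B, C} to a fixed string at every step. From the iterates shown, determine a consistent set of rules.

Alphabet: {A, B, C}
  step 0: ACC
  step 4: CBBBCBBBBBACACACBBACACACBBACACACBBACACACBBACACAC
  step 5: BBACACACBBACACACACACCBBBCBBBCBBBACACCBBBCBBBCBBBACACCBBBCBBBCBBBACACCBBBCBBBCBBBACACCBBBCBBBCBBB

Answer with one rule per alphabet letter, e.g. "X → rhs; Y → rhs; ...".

  step 4 ⇒ step 5: CBBBCBBBBBACACACBBACACACBBACACACBBACACACBBACACAC ⇒ BB·AC·AC·AC·BB·AC·AC·AC·AC·AC·CB·BB·CB·BB·CB·BB·AC·AC·CB·BB·CB·BB·CB·BB·AC·AC·CB·BB·CB·BB·CB·BB·AC·AC·CB·BB·CB·BB·CB·BB·AC·AC·CB·BB·CB·BB·CB·BB
    A ↦ CB
    B ↦ AC
    C ↦ BB

A->CB, B->AC, C->BB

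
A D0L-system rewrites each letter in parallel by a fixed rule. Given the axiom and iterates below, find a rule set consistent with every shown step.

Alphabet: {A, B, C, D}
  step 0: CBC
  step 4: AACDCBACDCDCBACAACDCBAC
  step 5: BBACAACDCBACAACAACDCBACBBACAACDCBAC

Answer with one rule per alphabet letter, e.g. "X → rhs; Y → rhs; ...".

  step 4 ⇒ step 5: AACDCBACDCDCBACAACDCBAC ⇒ B·B·AC·A·AC·DC·B·AC·A·AC·A·AC·DC·B·AC·B·B·AC·A·AC·DC·B·AC
    A ↦ B
    B ↦ DC
    C ↦ AC
    D ↦ A

A->B, B->DC, C->AC, D->A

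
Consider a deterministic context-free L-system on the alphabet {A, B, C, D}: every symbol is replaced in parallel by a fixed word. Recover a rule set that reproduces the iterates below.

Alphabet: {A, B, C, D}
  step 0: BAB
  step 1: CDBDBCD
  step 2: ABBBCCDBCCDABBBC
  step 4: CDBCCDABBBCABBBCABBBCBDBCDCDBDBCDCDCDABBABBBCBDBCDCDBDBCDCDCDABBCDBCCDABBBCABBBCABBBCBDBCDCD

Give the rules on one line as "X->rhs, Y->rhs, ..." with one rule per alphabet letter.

A->BDB, B->CD, C->ABB, D->BC

  step 1 ⇒ step 2: CDBDBCD ⇒ ABB·BC·CD·BC·CD·ABB·BC
    B ↦ CD
    C ↦ ABB
    D ↦ BC
  step 0 ⇒ step 1: BAB ⇒ CD·BDB·CD
    A ↦ BDB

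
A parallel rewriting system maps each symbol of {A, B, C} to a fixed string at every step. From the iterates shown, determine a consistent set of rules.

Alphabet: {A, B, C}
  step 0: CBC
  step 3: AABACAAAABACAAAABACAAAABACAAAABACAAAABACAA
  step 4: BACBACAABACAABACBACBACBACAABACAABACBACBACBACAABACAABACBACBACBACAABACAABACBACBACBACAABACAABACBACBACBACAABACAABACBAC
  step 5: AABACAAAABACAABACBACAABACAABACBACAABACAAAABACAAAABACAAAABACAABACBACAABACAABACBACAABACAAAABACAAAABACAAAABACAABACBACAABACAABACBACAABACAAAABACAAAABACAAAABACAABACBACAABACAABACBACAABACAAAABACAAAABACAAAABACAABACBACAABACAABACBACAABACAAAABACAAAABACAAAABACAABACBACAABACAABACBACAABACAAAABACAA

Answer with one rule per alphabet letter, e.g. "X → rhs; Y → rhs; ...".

  step 4 ⇒ step 5: BACBACAABACAABACBACBACBACAABACAABACBACBACBACAABACAABACBACBACBACAABACAABACBACBACBACAABACAABACBACBACBACAABACAABACBAC ⇒ AA·BAC·AA·AA·BAC·AA·BAC·BAC·AA·BAC·AA·BAC·BAC·AA·BAC·AA·AA·BAC·AA·AA·BAC·AA·AA·BAC·AA·BAC·BAC·AA·BAC·AA·BAC·BAC·AA·BAC·AA·AA·BAC·AA·AA·BAC·AA·AA·BAC·AA·BAC·BAC·AA·BAC·AA·BAC·BAC·AA·BAC·AA·AA·BAC·AA·AA·BAC·AA·AA·BAC·AA·BAC·BAC·AA·BAC·AA·BAC·BAC·AA·BAC·AA·AA·BAC·AA·AA·BAC·AA·AA·BAC·AA·BAC·BAC·AA·BAC·AA·BAC·BAC·AA·BAC·AA·AA·BAC·AA·AA·BAC·AA·AA·BAC·AA·BAC·BAC·AA·BAC·AA·BAC·BAC·AA·BAC·AA·AA·BAC·AA
    A ↦ BAC
    B ↦ AA
    C ↦ AA

A->BAC, B->AA, C->AA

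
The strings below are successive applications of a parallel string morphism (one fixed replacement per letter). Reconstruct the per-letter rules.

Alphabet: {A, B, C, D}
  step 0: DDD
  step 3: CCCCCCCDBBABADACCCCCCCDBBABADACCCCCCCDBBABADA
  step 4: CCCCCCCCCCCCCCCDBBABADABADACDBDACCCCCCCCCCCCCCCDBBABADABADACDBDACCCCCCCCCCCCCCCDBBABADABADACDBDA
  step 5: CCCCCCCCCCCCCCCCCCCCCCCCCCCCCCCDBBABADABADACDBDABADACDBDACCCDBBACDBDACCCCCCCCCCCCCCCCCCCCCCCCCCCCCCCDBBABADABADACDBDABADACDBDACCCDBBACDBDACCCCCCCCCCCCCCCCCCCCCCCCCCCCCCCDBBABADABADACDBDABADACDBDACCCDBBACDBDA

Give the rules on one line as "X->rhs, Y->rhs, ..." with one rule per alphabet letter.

  step 4 ⇒ step 5: CCCCCCCCCCCCCCCDBBABADABADACDBDACCCCCCCCCCCCCCCDBBABADABADACDBDACCCCCCCCCCCCCCCDBBABADABADACDBDA ⇒ CC·CC·CC·CC·CC·CC·CC·CC·CC·CC·CC·CC·CC·CC·CC·CDB·BA·BA·DA·BA·DA·CDB·DA·BA·DA·CDB·DA·CC·CDB·BA·CDB·DA·CC·CC·CC·CC·CC·CC·CC·CC·CC·CC·CC·CC·CC·CC·CC·CDB·BA·BA·DA·BA·DA·CDB·DA·BA·DA·CDB·DA·CC·CDB·BA·CDB·DA·CC·CC·CC·CC·CC·CC·CC·CC·CC·CC·CC·CC·CC·CC·CC·CDB·BA·BA·DA·BA·DA·CDB·DA·BA·DA·CDB·DA·CC·CDB·BA·CDB·DA
    A ↦ DA
    B ↦ BA
    C ↦ CC
    D ↦ CDB

A->DA, B->BA, C->CC, D->CDB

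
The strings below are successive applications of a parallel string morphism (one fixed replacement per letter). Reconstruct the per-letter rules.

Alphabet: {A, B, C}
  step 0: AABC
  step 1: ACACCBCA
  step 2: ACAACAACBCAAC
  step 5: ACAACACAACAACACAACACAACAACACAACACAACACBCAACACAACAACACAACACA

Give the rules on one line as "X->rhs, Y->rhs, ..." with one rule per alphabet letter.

  step 1 ⇒ step 2: ACACCBCA ⇒ AC·A·AC·A·A·CBC·A·AC
    A ↦ AC
    B ↦ CBC
    C ↦ A

A->AC, B->CBC, C->A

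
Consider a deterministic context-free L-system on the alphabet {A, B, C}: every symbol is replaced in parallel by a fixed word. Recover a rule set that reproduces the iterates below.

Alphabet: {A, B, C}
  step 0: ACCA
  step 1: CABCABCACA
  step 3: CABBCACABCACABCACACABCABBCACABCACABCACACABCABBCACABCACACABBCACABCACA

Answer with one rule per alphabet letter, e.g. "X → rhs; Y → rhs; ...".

  step 0 ⇒ step 1: ACCA ⇒ CA·BCA·BCA·CA
    A ↦ CA
    C ↦ BCA
    B ↦ CAB  (constrained at step 1)

A->CA, B->CAB, C->BCA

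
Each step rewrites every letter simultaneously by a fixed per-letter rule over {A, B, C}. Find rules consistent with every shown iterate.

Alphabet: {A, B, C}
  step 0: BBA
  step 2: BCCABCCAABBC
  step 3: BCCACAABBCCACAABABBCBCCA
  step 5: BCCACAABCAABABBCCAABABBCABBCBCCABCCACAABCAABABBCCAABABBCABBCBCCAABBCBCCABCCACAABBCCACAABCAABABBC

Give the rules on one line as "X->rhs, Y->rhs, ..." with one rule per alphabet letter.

A->AB, B->BC, C->CA

  step 2 ⇒ step 3: BCCABCCAABBC ⇒ BC·CA·CA·AB·BC·CA·CA·AB·AB·BC·BC·CA
    A ↦ AB
    B ↦ BC
    C ↦ CA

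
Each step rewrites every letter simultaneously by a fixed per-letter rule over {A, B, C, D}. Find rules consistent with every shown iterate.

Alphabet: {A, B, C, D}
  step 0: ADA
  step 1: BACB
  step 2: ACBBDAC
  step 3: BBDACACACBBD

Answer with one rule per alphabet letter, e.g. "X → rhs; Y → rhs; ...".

  step 2 ⇒ step 3: ACBBDAC ⇒ B·BD·AC·AC·AC·B·BD
    A ↦ B
    B ↦ AC
    C ↦ BD
    D ↦ AC

A->B, B->AC, C->BD, D->AC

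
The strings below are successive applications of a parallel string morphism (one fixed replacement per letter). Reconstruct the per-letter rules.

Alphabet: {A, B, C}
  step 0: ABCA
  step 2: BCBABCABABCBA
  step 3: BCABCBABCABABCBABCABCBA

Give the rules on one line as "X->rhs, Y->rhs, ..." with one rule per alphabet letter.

  step 2 ⇒ step 3: BCBABCABABCBA ⇒ BC·A·BC·BA·BC·A·BA·BC·BA·BC·A·BC·BA
    A ↦ BA
    B ↦ BC
    C ↦ A

A->BA, B->BC, C->A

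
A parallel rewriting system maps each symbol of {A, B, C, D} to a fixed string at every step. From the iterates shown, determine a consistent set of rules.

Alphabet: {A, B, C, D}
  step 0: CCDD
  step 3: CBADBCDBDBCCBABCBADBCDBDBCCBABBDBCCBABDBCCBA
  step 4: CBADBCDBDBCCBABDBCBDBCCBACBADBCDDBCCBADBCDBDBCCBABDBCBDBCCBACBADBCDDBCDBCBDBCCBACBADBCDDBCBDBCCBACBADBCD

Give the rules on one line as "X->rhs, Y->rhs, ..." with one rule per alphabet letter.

  step 3 ⇒ step 4: CBADBCDBDBCCBABCBADBCDBDBCCBABBDBCCBABDBCCBA ⇒ CBA·DBC·D·B·DBC·CBA·B·DBC·B·DBC·CBA·CBA·DBC·D·DBC·CBA·DBC·D·B·DBC·CBA·B·DBC·B·DBC·CBA·CBA·DBC·D·DBC·DBC·B·DBC·CBA·CBA·DBC·D·DBC·B·DBC·CBA·CBA·DBC·D
    A ↦ D
    B ↦ DBC
    C ↦ CBA
    D ↦ B

A->D, B->DBC, C->CBA, D->B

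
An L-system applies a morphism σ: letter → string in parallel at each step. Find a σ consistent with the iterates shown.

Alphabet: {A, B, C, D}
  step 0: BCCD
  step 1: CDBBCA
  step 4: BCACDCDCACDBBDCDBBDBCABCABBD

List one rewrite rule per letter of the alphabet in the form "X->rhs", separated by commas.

A->BD, B->CD, C->B, D->CA

  step 0 ⇒ step 1: BCCD ⇒ CD·B·B·CA
    B ↦ CD
    C ↦ B
    D ↦ CA
    A ↦ BD  (constrained at step 1)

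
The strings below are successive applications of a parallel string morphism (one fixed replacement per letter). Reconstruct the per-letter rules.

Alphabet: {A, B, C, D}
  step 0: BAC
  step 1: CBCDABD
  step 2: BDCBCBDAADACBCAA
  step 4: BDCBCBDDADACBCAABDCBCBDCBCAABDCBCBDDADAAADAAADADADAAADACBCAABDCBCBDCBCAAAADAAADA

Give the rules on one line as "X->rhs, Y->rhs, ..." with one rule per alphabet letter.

  step 1 ⇒ step 2: CBCDABD ⇒ BD·CBC·BD·AA·DA·CBC·AA
    A ↦ DA
    B ↦ CBC
    C ↦ BD
    D ↦ AA

A->DA, B->CBC, C->BD, D->AA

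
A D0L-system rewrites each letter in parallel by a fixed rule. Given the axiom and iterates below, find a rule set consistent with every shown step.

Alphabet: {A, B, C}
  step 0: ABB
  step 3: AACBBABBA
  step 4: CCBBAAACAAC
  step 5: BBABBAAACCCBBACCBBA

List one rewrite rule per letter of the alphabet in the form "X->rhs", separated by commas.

A->C, B->A, C->BBA

  step 4 ⇒ step 5: CCBBAAACAAC ⇒ BBA·BBA·A·A·C·C·C·BBA·C·C·BBA
    A ↦ C
    B ↦ A
    C ↦ BBA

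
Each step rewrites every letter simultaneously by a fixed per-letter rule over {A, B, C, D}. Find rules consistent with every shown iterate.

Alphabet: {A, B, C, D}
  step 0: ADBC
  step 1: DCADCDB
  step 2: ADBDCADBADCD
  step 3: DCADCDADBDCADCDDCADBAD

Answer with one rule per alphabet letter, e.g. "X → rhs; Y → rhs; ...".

  step 2 ⇒ step 3: ADBDCADBADCD ⇒ DC·AD·CD·AD·B·DC·AD·CD·DC·AD·B·AD
    A ↦ DC
    B ↦ CD
    C ↦ B
    D ↦ AD

A->DC, B->CD, C->B, D->AD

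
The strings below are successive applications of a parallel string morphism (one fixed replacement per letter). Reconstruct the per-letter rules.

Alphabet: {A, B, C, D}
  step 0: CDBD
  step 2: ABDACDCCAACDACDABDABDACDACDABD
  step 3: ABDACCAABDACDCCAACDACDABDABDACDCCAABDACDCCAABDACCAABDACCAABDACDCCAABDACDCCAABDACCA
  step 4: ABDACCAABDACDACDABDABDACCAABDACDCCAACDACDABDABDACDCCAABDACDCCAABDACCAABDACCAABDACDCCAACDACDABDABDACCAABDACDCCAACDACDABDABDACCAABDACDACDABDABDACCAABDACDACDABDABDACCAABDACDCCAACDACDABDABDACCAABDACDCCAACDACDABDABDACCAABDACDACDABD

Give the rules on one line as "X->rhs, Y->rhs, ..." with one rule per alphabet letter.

  step 3 ⇒ step 4: ABDACCAABDACDCCAACDACDABDABDACDCCAABDACDCCAABDACCAABDACCAABDACDCCAABDACDCCAABDACCA ⇒ ABD·A·CCA·ABD·ACD·ACD·ABD·ABD·A·CCA·ABD·ACD·CCA·ACD·ACD·ABD·ABD·ACD·CCA·ABD·ACD·CCA·ABD·A·CCA·ABD·A·CCA·ABD·ACD·CCA·ACD·ACD·ABD·ABD·A·CCA·ABD·ACD·CCA·ACD·ACD·ABD·ABD·A·CCA·ABD·ACD·ACD·ABD·ABD·A·CCA·ABD·ACD·ACD·ABD·ABD·A·CCA·ABD·ACD·CCA·ACD·ACD·ABD·ABD·A·CCA·ABD·ACD·CCA·ACD·ACD·ABD·ABD·A·CCA·ABD·ACD·ACD·ABD
    A ↦ ABD
    B ↦ A
    C ↦ ACD
    D ↦ CCA

A->ABD, B->A, C->ACD, D->CCA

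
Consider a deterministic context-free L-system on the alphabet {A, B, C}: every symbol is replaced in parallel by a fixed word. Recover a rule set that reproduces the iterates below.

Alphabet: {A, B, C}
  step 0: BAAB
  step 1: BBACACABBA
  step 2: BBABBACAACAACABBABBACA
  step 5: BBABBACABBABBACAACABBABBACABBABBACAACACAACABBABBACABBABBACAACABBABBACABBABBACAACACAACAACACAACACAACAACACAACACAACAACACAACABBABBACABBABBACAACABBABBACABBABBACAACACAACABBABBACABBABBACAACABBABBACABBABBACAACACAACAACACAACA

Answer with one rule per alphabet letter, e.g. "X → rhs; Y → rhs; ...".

  step 1 ⇒ step 2: BBACACABBA ⇒ BBA·BBA·CA·A·CA·A·CA·BBA·BBA·CA
    A ↦ CA
    B ↦ BBA
    C ↦ A

A->CA, B->BBA, C->A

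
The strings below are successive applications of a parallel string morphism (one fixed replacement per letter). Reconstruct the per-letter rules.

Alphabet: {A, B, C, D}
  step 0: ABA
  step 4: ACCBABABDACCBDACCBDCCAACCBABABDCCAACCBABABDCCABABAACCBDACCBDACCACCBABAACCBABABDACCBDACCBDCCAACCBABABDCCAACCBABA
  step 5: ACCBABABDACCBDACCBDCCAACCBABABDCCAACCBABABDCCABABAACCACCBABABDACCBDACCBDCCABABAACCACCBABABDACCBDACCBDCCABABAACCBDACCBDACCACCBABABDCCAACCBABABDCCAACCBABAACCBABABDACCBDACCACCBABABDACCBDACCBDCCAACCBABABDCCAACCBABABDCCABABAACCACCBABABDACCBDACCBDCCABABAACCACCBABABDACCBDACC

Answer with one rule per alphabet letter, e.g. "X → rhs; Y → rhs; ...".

  step 4 ⇒ step 5: ACCBABABDACCBDACCBDCCAACCBABABDCCAACCBABABDCCABABAACCBDACCBDACCACCBABAACCBABABDACCBDACCBDCCAACCBABABDCCAACCBABA ⇒ ACC·BA·BA·BD·ACC·BD·ACC·BD·CCA·ACC·BA·BA·BD·CCA·ACC·BA·BA·BD·CCA·BA·BA·ACC·ACC·BA·BA·BD·ACC·BD·ACC·BD·CCA·BA·BA·ACC·ACC·BA·BA·BD·ACC·BD·ACC·BD·CCA·BA·BA·ACC·BD·ACC·BD·ACC·ACC·BA·BA·BD·CCA·ACC·BA·BA·BD·CCA·ACC·BA·BA·ACC·BA·BA·BD·ACC·BD·ACC·ACC·BA·BA·BD·ACC·BD·ACC·BD·CCA·ACC·BA·BA·BD·CCA·ACC·BA·BA·BD·CCA·BA·BA·ACC·ACC·BA·BA·BD·ACC·BD·ACC·BD·CCA·BA·BA·ACC·ACC·BA·BA·BD·ACC·BD·ACC
    A ↦ ACC
    B ↦ BD
    C ↦ BA
    D ↦ CCA

A->ACC, B->BD, C->BA, D->CCA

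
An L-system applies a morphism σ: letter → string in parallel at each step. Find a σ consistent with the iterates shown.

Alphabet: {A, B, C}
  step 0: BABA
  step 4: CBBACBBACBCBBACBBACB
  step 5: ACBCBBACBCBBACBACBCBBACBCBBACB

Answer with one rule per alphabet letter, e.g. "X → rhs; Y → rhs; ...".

A->B, B->CB, C->A

  step 4 ⇒ step 5: CBBACBBACBCBBACBBACB ⇒ A·CB·CB·B·A·CB·CB·B·A·CB·A·CB·CB·B·A·CB·CB·B·A·CB
    A ↦ B
    B ↦ CB
    C ↦ A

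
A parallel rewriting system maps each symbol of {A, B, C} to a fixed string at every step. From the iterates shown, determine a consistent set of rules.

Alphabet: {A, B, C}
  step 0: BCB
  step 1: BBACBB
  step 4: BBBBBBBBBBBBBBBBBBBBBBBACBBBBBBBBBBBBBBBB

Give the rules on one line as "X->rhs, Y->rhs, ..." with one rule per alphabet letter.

A->B, B->BB, C->AC

  step 0 ⇒ step 1: BCB ⇒ BB·AC·BB
    B ↦ BB
    C ↦ AC
    A ↦ B  (constrained at step 1)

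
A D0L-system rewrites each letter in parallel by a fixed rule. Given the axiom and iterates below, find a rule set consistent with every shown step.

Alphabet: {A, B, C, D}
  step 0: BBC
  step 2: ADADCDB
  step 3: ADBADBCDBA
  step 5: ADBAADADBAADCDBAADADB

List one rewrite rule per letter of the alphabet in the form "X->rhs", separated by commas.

A->AD, B->A, C->CD, D->B

  step 2 ⇒ step 3: ADADCDB ⇒ AD·B·AD·B·CD·B·A
    A ↦ AD
    B ↦ A
    C ↦ CD
    D ↦ B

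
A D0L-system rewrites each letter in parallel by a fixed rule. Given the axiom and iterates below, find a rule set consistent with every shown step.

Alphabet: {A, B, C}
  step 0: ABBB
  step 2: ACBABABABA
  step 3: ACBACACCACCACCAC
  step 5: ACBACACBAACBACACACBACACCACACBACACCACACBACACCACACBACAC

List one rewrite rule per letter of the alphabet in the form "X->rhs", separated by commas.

  step 2 ⇒ step 3: ACBABABABA ⇒ AC·BA·C·AC·C·AC·C·AC·C·AC
    A ↦ AC
    B ↦ C
    C ↦ BA

A->AC, B->C, C->BA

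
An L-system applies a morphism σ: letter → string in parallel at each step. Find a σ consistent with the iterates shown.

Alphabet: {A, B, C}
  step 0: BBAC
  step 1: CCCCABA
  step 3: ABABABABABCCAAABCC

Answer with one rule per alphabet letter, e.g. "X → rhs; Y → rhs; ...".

A->AB, B->CC, C->A

  step 0 ⇒ step 1: BBAC ⇒ CC·CC·AB·A
    A ↦ AB
    B ↦ CC
    C ↦ A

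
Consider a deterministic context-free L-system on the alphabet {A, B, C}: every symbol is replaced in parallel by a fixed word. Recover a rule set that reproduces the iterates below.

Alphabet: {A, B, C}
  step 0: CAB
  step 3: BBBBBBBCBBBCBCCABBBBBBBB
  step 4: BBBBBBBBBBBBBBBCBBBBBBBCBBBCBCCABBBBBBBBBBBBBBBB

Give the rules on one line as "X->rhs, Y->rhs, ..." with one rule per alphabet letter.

A->CA, B->BB, C->BC

  step 3 ⇒ step 4: BBBBBBBCBBBCBCCABBBBBBBB ⇒ BB·BB·BB·BB·BB·BB·BB·BC·BB·BB·BB·BC·BB·BC·BC·CA·BB·BB·BB·BB·BB·BB·BB·BB
    A ↦ CA
    B ↦ BB
    C ↦ BC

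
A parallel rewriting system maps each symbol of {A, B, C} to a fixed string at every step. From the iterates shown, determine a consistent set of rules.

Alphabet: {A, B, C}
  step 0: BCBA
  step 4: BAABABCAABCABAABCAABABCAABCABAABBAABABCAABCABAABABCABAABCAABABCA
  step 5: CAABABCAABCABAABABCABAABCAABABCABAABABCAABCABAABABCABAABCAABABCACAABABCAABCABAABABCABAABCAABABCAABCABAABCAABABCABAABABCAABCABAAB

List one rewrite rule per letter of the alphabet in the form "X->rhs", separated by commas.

  step 4 ⇒ step 5: BAABABCAABCABAABCAABABCAABCABAABBAABABCAABCABAABABCABAABCAABABCA ⇒ CA·AB·AB·CA·AB·CA·BA·AB·AB·CA·BA·AB·CA·AB·AB·CA·BA·AB·AB·CA·AB·CA·BA·AB·AB·CA·BA·AB·CA·AB·AB·CA·CA·AB·AB·CA·AB·CA·BA·AB·AB·CA·BA·AB·CA·AB·AB·CA·AB·CA·BA·AB·CA·AB·AB·CA·BA·AB·AB·CA·AB·CA·BA·AB
    A ↦ AB
    B ↦ CA
    C ↦ BA

A->AB, B->CA, C->BA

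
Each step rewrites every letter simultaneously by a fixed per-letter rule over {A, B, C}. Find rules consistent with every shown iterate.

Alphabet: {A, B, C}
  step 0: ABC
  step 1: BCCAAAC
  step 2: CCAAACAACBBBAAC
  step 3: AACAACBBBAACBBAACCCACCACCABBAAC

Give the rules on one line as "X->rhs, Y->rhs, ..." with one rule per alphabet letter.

A->B, B->CCA, C->AAC

  step 2 ⇒ step 3: CCAAACAACBBBAAC ⇒ AAC·AAC·B·B·B·AAC·B·B·AAC·CCA·CCA·CCA·B·B·AAC
    A ↦ B
    B ↦ CCA
    C ↦ AAC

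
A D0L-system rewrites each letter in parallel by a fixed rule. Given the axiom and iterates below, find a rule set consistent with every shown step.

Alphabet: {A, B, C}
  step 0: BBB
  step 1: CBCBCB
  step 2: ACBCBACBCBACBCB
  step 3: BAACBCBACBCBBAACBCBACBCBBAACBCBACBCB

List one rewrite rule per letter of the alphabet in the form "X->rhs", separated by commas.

  step 2 ⇒ step 3: ACBCBACBCBACBCB ⇒ BA·ACB·CB·ACB·CB·BA·ACB·CB·ACB·CB·BA·ACB·CB·ACB·CB
    A ↦ BA
    B ↦ CB
    C ↦ ACB

A->BA, B->CB, C->ACB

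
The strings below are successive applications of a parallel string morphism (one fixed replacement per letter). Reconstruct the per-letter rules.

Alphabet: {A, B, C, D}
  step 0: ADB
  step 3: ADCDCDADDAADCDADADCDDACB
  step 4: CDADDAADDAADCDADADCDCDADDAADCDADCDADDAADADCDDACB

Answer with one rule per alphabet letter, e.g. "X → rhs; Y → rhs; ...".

  step 3 ⇒ step 4: ADCDCDADDAADCDADADCDDACB ⇒ CD·AD·DA·AD·DA·AD·CD·AD·AD·CD·CD·AD·DA·AD·CD·AD·CD·AD·DA·AD·AD·CD·DA·CB
    A ↦ CD
    B ↦ CB
    C ↦ DA
    D ↦ AD

A->CD, B->CB, C->DA, D->AD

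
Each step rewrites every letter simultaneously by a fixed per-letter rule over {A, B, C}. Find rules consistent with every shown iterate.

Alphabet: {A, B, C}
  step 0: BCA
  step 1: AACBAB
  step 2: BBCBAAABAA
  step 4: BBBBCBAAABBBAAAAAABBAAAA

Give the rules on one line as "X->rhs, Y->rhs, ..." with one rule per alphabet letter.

A->B, B->AA, C->CBA

  step 1 ⇒ step 2: AACBAB ⇒ B·B·CBA·AA·B·AA
    A ↦ B
    B ↦ AA
    C ↦ CBA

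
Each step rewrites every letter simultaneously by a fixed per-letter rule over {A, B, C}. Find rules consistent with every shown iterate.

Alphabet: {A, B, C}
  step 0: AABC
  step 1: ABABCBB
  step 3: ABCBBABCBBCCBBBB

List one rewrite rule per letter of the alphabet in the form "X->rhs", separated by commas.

  step 0 ⇒ step 1: AABC ⇒ AB·AB·C·BB
    A ↦ AB
    B ↦ C
    C ↦ BB

A->AB, B->C, C->BB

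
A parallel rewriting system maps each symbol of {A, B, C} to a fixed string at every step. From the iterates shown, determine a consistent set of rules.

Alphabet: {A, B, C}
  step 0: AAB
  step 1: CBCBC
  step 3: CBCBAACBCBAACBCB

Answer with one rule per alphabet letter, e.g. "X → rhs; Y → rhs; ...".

  step 0 ⇒ step 1: AAB ⇒ CB·CB·C
    A ↦ CB
    B ↦ C
    C ↦ AA  (constrained at step 1)

A->CB, B->C, C->AA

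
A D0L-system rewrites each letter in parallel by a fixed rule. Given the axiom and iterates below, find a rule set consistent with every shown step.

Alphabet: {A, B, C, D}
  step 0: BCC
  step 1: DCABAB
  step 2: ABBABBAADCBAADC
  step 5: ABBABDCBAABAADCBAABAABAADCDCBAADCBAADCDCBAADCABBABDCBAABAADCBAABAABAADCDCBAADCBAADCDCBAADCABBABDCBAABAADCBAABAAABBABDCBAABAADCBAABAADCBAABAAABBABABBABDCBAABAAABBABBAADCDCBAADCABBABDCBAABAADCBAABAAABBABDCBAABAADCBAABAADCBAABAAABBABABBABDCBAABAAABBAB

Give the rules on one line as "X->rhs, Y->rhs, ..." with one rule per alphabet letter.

  step 1 ⇒ step 2: DCABAB ⇒ ABB·AB·BAA·DC·BAA·DC
    A ↦ BAA
    B ↦ DC
    C ↦ AB
    D ↦ ABB

A->BAA, B->DC, C->AB, D->ABB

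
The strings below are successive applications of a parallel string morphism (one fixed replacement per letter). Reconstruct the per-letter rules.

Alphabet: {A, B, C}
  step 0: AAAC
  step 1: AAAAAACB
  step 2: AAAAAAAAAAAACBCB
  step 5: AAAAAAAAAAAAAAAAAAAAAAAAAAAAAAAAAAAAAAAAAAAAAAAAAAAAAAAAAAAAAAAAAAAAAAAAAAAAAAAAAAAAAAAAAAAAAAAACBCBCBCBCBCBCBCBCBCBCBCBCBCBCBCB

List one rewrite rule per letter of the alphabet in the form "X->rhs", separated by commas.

A->AA, B->CB, C->CB

  step 1 ⇒ step 2: AAAAAACB ⇒ AA·AA·AA·AA·AA·AA·CB·CB
    A ↦ AA
    B ↦ CB
    C ↦ CB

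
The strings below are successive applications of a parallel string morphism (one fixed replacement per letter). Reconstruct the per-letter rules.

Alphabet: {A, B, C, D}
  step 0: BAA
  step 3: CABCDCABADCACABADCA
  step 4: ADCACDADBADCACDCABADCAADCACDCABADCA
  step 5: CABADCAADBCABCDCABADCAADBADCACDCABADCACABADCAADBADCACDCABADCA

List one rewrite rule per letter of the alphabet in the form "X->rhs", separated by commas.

A->CA, B->CD, C->AD, D->B

  step 4 ⇒ step 5: ADCACDADBADCACDCABADCAADCACDCABADCA ⇒ CA·B·AD·CA·AD·B·CA·B·CD·CA·B·AD·CA·AD·B·AD·CA·CD·CA·B·AD·CA·CA·B·AD·CA·AD·B·AD·CA·CD·CA·B·AD·CA
    A ↦ CA
    B ↦ CD
    C ↦ AD
    D ↦ B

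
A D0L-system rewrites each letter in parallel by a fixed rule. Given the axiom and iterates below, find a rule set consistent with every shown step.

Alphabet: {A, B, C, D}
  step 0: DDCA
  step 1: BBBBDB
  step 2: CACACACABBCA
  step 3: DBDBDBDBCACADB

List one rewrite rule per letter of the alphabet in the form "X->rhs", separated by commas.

A->B, B->CA, C->D, D->BB

  step 2 ⇒ step 3: CACACACABBCA ⇒ D·B·D·B·D·B·D·B·CA·CA·D·B
    A ↦ B
    B ↦ CA
    C ↦ D
  step 0 ⇒ step 1: DDCA ⇒ BB·BB·D·B
    D ↦ BB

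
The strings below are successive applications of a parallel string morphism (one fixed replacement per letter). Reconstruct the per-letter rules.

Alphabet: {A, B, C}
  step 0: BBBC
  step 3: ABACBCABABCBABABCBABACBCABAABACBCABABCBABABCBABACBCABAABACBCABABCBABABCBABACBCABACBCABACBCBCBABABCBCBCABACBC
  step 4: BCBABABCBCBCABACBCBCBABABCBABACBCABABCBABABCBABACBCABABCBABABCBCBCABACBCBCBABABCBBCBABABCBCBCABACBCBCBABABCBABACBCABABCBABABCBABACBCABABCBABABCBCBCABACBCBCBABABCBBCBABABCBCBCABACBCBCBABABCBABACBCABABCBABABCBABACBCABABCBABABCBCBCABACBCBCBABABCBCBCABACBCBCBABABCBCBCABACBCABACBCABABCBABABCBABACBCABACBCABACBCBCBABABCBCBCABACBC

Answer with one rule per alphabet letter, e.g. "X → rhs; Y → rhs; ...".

A->BCB, B->ABA, C->CBC

  step 3 ⇒ step 4: ABACBCABABCBABABCBABACBCABAABACBCABABCBABABCBABACBCABAABACBCABABCBABABCBABACBCABACBCABACBCBCBABABCBCBCABACBC ⇒ BCB·ABA·BCB·CBC·ABA·CBC·BCB·ABA·BCB·ABA·CBC·ABA·BCB·ABA·BCB·ABA·CBC·ABA·BCB·ABA·BCB·CBC·ABA·CBC·BCB·ABA·BCB·BCB·ABA·BCB·CBC·ABA·CBC·BCB·ABA·BCB·ABA·CBC·ABA·BCB·ABA·BCB·ABA·CBC·ABA·BCB·ABA·BCB·CBC·ABA·CBC·BCB·ABA·BCB·BCB·ABA·BCB·CBC·ABA·CBC·BCB·ABA·BCB·ABA·CBC·ABA·BCB·ABA·BCB·ABA·CBC·ABA·BCB·ABA·BCB·CBC·ABA·CBC·BCB·ABA·BCB·CBC·ABA·CBC·BCB·ABA·BCB·CBC·ABA·CBC·ABA·CBC·ABA·BCB·ABA·BCB·ABA·CBC·ABA·CBC·ABA·CBC·BCB·ABA·BCB·CBC·ABA·CBC
    A ↦ BCB
    B ↦ ABA
    C ↦ CBC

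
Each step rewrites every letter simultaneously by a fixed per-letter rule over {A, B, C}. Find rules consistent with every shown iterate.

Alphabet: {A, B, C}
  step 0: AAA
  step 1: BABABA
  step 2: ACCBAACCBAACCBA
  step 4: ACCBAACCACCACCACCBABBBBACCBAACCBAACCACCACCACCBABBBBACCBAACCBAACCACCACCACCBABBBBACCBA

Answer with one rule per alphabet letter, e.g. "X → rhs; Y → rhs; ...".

  step 1 ⇒ step 2: BABABA ⇒ ACC·BA·ACC·BA·ACC·BA
    A ↦ BA
    B ↦ ACC
    C ↦ BB  (constrained at step 2)

A->BA, B->ACC, C->BB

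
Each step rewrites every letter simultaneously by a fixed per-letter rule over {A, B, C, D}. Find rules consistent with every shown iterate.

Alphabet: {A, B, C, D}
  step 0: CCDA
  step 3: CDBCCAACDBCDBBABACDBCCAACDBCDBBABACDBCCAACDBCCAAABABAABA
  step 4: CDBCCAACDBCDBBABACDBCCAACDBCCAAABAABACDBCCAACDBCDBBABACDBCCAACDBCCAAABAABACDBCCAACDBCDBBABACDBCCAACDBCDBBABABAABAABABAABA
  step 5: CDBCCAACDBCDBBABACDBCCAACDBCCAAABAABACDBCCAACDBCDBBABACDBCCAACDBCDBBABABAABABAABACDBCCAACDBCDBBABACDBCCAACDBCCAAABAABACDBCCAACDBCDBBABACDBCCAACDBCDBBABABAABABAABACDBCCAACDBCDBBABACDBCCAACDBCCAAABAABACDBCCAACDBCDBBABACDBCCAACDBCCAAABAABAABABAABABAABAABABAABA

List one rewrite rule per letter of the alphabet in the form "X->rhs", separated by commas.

A->BA, B->A, C->CDB, D->CCA

  step 4 ⇒ step 5: CDBCCAACDBCDBBABACDBCCAACDBCCAAABAABACDBCCAACDBCDBBABACDBCCAACDBCCAAABAABACDBCCAACDBCDBBABACDBCCAACDBCDBBABABAABAABABAABA ⇒ CDB·CCA·A·CDB·CDB·BA·BA·CDB·CCA·A·CDB·CCA·A·A·BA·A·BA·CDB·CCA·A·CDB·CDB·BA·BA·CDB·CCA·A·CDB·CDB·BA·BA·BA·A·BA·BA·A·BA·CDB·CCA·A·CDB·CDB·BA·BA·CDB·CCA·A·CDB·CCA·A·A·BA·A·BA·CDB·CCA·A·CDB·CDB·BA·BA·CDB·CCA·A·CDB·CDB·BA·BA·BA·A·BA·BA·A·BA·CDB·CCA·A·CDB·CDB·BA·BA·CDB·CCA·A·CDB·CCA·A·A·BA·A·BA·CDB·CCA·A·CDB·CDB·BA·BA·CDB·CCA·A·CDB·CCA·A·A·BA·A·BA·A·BA·BA·A·BA·BA·A·BA·A·BA·BA·A·BA
    A ↦ BA
    B ↦ A
    C ↦ CDB
    D ↦ CCA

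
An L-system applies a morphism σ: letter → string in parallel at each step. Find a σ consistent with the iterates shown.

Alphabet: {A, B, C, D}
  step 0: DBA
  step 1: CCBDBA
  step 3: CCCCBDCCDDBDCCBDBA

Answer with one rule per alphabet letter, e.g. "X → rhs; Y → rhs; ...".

  step 0 ⇒ step 1: DBA ⇒ CC·BD·BA
    A ↦ BA
    B ↦ BD
    D ↦ CC
    C ↦ D  (constrained at step 1)

A->BA, B->BD, C->D, D->CC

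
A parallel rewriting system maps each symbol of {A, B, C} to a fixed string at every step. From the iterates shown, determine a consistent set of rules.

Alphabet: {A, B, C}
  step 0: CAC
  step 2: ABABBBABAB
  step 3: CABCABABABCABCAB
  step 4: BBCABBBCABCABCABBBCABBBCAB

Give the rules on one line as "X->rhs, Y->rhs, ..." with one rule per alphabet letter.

  step 3 ⇒ step 4: CABCABABABCABCAB ⇒ BB·C·AB·BB·C·AB·C·AB·C·AB·BB·C·AB·BB·C·AB
    A ↦ C
    B ↦ AB
    C ↦ BB

A->C, B->AB, C->BB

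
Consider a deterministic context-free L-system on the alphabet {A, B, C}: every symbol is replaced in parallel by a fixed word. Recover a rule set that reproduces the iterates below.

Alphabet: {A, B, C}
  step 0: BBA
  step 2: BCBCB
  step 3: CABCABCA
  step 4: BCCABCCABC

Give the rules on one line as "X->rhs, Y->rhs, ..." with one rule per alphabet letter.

A->C, B->CA, C->B

  step 3 ⇒ step 4: CABCABCA ⇒ B·C·CA·B·C·CA·B·C
    A ↦ C
    B ↦ CA
    C ↦ B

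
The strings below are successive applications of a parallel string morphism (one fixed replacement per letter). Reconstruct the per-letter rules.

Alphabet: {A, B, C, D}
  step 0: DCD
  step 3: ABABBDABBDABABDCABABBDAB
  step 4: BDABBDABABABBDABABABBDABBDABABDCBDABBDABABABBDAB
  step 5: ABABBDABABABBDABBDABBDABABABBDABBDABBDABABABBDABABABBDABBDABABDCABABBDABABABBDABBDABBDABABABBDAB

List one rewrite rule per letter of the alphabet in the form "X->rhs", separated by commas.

  step 4 ⇒ step 5: BDABBDABABABBDABABABBDABBDABABDCBDABBDABABABBDAB ⇒ AB·AB·BD·AB·AB·AB·BD·AB·BD·AB·BD·AB·AB·AB·BD·AB·BD·AB·BD·AB·AB·AB·BD·AB·AB·AB·BD·AB·BD·AB·AB·DC·AB·AB·BD·AB·AB·AB·BD·AB·BD·AB·BD·AB·AB·AB·BD·AB
    A ↦ BD
    B ↦ AB
    C ↦ DC
    D ↦ AB

A->BD, B->AB, C->DC, D->AB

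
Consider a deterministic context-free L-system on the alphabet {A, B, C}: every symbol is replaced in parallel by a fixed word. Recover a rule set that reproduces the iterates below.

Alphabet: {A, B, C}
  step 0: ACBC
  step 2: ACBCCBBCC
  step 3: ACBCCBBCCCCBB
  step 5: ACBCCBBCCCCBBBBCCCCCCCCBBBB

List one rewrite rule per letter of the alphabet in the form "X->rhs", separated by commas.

A->AC, B->CC, C->B

  step 2 ⇒ step 3: ACBCCBBCC ⇒ AC·B·CC·B·B·CC·CC·B·B
    A ↦ AC
    B ↦ CC
    C ↦ B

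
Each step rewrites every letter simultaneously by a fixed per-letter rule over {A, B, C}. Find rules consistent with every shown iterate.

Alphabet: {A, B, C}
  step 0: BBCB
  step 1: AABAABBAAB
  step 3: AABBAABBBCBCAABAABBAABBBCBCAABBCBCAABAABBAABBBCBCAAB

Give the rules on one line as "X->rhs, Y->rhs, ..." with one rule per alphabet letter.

A->BC, B->AAB, C->B

  step 0 ⇒ step 1: BBCB ⇒ AAB·AAB·B·AAB
    B ↦ AAB
    C ↦ B
    A ↦ BC  (constrained at step 1)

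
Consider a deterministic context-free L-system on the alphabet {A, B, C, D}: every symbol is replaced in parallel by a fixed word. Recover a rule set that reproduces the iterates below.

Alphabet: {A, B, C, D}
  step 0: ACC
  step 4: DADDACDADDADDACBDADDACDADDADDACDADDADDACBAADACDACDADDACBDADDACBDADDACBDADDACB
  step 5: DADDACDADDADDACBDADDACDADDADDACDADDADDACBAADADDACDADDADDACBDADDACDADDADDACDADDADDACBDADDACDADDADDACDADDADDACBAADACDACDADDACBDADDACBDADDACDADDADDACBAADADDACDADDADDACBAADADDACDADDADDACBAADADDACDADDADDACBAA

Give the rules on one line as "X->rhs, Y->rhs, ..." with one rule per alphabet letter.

  step 4 ⇒ step 5: DADDACDADDADDACBDADDACDADDADDACDADDADDACBAADACDACDADDACBDADDACBDADDACBDADDACB ⇒ DAD·DAC·DAD·DAD·DAC·B·DAD·DAC·DAD·DAD·DAC·DAD·DAD·DAC·B·AA·DAD·DAC·DAD·DAD·DAC·B·DAD·DAC·DAD·DAD·DAC·DAD·DAD·DAC·B·DAD·DAC·DAD·DAD·DAC·DAD·DAD·DAC·B·AA·DAC·DAC·DAD·DAC·B·DAD·DAC·B·DAD·DAC·DAD·DAD·DAC·B·AA·DAD·DAC·DAD·DAD·DAC·B·AA·DAD·DAC·DAD·DAD·DAC·B·AA·DAD·DAC·DAD·DAD·DAC·B·AA
    A ↦ DAC
    B ↦ AA
    C ↦ B
    D ↦ DAD

A->DAC, B->AA, C->B, D->DAD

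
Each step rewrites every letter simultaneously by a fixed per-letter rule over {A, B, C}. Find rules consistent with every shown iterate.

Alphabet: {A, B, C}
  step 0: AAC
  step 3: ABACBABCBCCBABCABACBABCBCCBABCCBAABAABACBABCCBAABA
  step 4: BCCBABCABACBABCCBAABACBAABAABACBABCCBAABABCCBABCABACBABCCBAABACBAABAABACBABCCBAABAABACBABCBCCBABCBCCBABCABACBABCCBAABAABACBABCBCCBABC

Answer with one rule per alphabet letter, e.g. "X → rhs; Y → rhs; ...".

A->BC, B->CBA, C->ABA

  step 3 ⇒ step 4: ABACBABCBCCBABCABACBABCBCCBABCCBAABAABACBABCCBAABA ⇒ BC·CBA·BC·ABA·CBA·BC·CBA·ABA·CBA·ABA·ABA·CBA·BC·CBA·ABA·BC·CBA·BC·ABA·CBA·BC·CBA·ABA·CBA·ABA·ABA·CBA·BC·CBA·ABA·ABA·CBA·BC·BC·CBA·BC·BC·CBA·BC·ABA·CBA·BC·CBA·ABA·ABA·CBA·BC·BC·CBA·BC
    A ↦ BC
    B ↦ CBA
    C ↦ ABA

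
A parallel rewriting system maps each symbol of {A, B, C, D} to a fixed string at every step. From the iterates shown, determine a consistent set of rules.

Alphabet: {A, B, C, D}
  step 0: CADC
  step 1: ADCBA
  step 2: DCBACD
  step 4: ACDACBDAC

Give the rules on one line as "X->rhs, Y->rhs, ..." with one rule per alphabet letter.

A->D, B->C, C->A, D->CB

  step 1 ⇒ step 2: ADCBA ⇒ D·CB·A·C·D
    A ↦ D
    B ↦ C
    C ↦ A
    D ↦ CB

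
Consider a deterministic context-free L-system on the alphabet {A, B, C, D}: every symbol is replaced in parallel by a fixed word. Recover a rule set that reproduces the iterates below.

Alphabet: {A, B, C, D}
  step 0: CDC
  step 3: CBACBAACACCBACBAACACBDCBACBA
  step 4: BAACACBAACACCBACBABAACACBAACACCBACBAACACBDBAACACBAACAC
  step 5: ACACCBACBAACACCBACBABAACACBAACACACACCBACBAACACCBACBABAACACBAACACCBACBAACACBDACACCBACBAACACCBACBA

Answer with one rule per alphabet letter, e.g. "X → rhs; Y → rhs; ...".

A->C, B->ACA, C->BA, D->CBD

  step 4 ⇒ step 5: BAACACBAACACCBACBABAACACBAACACCBACBAACACBDBAACACBAACAC ⇒ ACA·C·C·BA·C·BA·ACA·C·C·BA·C·BA·BA·ACA·C·BA·ACA·C·ACA·C·C·BA·C·BA·ACA·C·C·BA·C·BA·BA·ACA·C·BA·ACA·C·C·BA·C·BA·ACA·CBD·ACA·C·C·BA·C·BA·ACA·C·C·BA·C·BA
    A ↦ C
    B ↦ ACA
    C ↦ BA
    D ↦ CBD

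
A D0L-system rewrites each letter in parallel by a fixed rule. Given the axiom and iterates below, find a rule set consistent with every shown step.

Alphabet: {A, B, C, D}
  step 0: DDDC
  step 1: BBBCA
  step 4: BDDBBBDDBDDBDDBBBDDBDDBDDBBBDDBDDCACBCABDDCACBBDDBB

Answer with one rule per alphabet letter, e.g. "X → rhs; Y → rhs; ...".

  step 0 ⇒ step 1: DDDC ⇒ B·B·B·CA
    C ↦ CA
    D ↦ B
    A ↦ CB  (constrained at step 1)
    B ↦ BDD  (constrained at step 1)

A->CB, B->BDD, C->CA, D->B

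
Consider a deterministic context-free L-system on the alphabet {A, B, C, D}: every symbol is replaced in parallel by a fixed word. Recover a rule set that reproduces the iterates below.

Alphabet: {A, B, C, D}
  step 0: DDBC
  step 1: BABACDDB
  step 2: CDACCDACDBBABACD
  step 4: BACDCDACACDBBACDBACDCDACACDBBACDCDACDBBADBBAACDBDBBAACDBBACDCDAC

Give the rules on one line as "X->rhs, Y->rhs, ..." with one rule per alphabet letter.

A->AC, B->CD, C->DB, D->BA

  step 1 ⇒ step 2: BABACDDB ⇒ CD·AC·CD·AC·DB·BA·BA·CD
    A ↦ AC
    B ↦ CD
    C ↦ DB
    D ↦ BA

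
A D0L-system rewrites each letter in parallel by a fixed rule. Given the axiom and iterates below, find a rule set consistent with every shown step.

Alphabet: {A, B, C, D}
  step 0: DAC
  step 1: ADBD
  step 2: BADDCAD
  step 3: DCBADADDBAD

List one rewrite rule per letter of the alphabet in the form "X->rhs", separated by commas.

  step 2 ⇒ step 3: BADDCAD ⇒ DC·B·AD·AD·D·B·AD
    A ↦ B
    B ↦ DC
    C ↦ D
    D ↦ AD

A->B, B->DC, C->D, D->AD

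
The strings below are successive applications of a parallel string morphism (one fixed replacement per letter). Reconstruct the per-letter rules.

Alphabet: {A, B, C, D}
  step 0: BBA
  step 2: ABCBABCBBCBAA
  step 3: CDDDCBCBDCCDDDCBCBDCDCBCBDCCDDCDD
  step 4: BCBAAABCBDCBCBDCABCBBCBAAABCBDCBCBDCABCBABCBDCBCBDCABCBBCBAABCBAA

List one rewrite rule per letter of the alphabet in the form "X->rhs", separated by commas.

  step 3 ⇒ step 4: CDDDCBCBDCCDDDCBCBDCDCBCBDCCDDCDD ⇒ BCB·A·A·A·BCB·DC·BCB·DC·A·BCB·BCB·A·A·A·BCB·DC·BCB·DC·A·BCB·A·BCB·DC·BCB·DC·A·BCB·BCB·A·A·BCB·A·A
    B ↦ DC
    C ↦ BCB
    D ↦ A
  step 2 ⇒ step 3: ABCBABCBBCBAA ⇒ CDD·DC·BCB·DC·CDD·DC·BCB·DC·DC·BCB·DC·CDD·CDD
    A ↦ CDD

A->CDD, B->DC, C->BCB, D->A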